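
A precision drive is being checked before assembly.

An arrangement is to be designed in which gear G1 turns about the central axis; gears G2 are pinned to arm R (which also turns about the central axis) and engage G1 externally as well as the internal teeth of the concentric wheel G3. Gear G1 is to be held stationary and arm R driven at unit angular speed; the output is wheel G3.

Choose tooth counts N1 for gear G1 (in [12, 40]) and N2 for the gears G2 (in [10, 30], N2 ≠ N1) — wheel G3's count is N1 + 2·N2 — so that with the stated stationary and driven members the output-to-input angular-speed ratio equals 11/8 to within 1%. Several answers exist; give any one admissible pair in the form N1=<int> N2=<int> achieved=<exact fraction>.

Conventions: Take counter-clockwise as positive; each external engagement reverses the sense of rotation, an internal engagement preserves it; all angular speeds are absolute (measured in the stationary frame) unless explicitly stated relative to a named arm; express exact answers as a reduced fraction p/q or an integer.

design class (target 11/8): planetary set
Willis with ω_sun = 0: ω_ring/ω_arm = (N1+N3)/N3; set equal to 11/8  ⇒  N3/N1 = 1/(11/8 − 1) = 8/3
N3 = N1 + 2·N2  ⇒  N2/N1 = (N3/N1 − 1)/2 = (8/3 − 1)/2 = 5/6
smallest multiple with N1 ≥ 12 and N2 ≥ 10: k = 2  ⇒  N1 = 2·6 = 12, N2 = 2·5 = 10 (N1 ≤ 40, N2 ≤ 30, N2 ≠ N1 ✓), N3 = 12 + 2·10 = 32
check: (N1+N3)/N3 with N1 = 12, N3 = 32 gives 11/8; |achieved − target| = 0 ≤ 11/800 ✓

N1=12 N2=10 achieved=11/8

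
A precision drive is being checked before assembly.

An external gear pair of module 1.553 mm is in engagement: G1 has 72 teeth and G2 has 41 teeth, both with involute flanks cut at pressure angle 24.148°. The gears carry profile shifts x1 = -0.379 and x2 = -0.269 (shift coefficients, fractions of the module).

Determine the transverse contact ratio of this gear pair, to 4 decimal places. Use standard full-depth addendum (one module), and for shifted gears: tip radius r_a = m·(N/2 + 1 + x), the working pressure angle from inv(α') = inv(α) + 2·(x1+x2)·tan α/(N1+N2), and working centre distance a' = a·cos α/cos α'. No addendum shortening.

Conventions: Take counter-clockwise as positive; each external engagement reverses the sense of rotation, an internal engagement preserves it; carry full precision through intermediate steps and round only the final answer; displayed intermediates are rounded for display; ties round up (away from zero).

topology: single-mesh involute geometry — m = 1.553, 72T/41T pair
base radii: r_b1 = 51.015590, r_b2 = 29.050544
tip radii: r_a1 = 56.872413, r_a2 = 32.971743
inv(α') = inv(24.148°) + 2·(-0.379-0.269)·tan α/(72+41) = 0.02172340  ⇒  α' = 22.56953°
a' = a·cos α / cos α' = 87.7445·cos 24.148°/cos 22.56953° = 86.706606
action lengths: √(r_a1²−r_b1²) = 25.137242, √(r_a2²−r_b2²) = 15.594926
base pitch p_b = π·m·cos α = 4.451950
CR = (25.137242 + 15.594926 − 86.706606·sin 22.56953°)/4.451950 = 1.674278
contact ratio ≈ 1.6743

1.6743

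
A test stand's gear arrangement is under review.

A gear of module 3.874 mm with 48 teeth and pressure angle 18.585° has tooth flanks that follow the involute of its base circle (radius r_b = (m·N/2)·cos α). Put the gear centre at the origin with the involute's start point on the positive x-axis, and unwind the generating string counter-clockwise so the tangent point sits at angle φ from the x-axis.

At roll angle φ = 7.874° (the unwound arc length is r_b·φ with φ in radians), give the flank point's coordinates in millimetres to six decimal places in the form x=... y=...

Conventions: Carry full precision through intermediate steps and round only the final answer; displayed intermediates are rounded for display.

x=88.955750 y=0.076101

recognized (one wheel, involute flank): single-mesh tooth geometry, m = 3.874, N = 48
pitch radius r_p = m·N/2 = 3.874·48/2 = 92.976000
base radius r_b = r_p·cos α = 92.976000·cos 18.585° = 88.127476
roll angle φ = 7.874° = 0.13742723 rad
x = r_b·(cos φ + φ·sin φ) = 88.955750
y = r_b·(sin φ − φ·cos φ) = 0.076101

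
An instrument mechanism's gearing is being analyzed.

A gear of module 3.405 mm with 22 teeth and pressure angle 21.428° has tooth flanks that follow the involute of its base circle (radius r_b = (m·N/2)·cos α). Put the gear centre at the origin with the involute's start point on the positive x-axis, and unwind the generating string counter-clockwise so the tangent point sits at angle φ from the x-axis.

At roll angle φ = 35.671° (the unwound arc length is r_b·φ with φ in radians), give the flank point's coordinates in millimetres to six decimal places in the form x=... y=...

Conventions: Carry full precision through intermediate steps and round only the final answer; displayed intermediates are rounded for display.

x=40.982272 y=2.697313

class = single-mesh tooth geometry [base-circle involute, m = 3.405, 22T]
pitch radius r_p = m·N/2 = 3.405·22/2 = 37.455000
base radius r_b = r_p·cos α = 37.455000·cos 21.428° = 34.866013
roll angle φ = 35.671° = 0.62257640 rad
x = r_b·(cos φ + φ·sin φ) = 40.982272
y = r_b·(sin φ − φ·cos φ) = 2.697313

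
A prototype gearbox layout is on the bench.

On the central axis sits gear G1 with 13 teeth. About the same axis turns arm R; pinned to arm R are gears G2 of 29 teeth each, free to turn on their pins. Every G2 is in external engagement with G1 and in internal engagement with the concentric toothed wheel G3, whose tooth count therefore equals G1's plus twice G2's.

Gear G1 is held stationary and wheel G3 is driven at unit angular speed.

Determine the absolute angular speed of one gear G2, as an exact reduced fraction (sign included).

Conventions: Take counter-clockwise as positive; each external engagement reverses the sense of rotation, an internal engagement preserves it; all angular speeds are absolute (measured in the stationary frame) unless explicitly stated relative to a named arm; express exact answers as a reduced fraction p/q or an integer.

71/58

planetary set (13T centre, 29T on arm, 71T internal) — Willis relation
ring teeth: 13 + 2·29 = 71
13(ω_sun−ω_arm) = −71(ω_ring−ω_arm),  ω_sun = 0, ω_ring = 1
13(0−ω_arm) = −71(1−ω_arm)  ⇒  84·ω_arm = 71  ⇒  ω_arm = 71/84
sun–planet mesh: 13·(0−71/84) = −29·(ω_p−ω_arm)  ⇒  ω_p−ω_arm = 923/2436
ω_p = 71/84 + 923/2436 = 71/58
exact speed ratio = 71/58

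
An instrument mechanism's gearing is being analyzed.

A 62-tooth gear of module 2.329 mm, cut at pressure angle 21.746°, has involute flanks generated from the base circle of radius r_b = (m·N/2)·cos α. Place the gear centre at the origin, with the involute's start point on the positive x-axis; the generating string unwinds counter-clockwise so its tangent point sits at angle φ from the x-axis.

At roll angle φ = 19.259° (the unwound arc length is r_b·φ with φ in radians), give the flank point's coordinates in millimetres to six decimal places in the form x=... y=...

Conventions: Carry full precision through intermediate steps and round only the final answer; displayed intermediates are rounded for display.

x=70.743104 y=0.839397

recognized (one wheel, involute flank): single-mesh tooth geometry, m = 2.329, N = 62
pitch radius r_p = m·N/2 = 2.329·62/2 = 72.199000
base radius r_b = r_p·cos α = 72.199000·cos 21.746° = 67.060989
roll angle φ = 19.259° = 0.33613296 rad
x = r_b·(cos φ + φ·sin φ) = 70.743104
y = r_b·(sin φ − φ·cos φ) = 0.839397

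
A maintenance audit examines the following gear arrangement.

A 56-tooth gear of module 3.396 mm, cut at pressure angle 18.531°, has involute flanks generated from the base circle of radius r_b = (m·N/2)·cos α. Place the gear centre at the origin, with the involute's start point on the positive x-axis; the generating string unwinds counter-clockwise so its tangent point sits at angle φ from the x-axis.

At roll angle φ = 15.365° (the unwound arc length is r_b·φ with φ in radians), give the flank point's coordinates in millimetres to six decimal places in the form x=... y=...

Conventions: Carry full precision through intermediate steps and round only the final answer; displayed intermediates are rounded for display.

recognized (one wheel, involute flank): single-mesh tooth geometry, m = 3.396, N = 56
pitch radius r_p = m·N/2 = 3.396·56/2 = 95.088000
base radius r_b = r_p·cos α = 95.088000·cos 18.531° = 90.157862
roll angle φ = 15.365° = 0.26816984 rad
x = r_b·(cos φ + φ·sin φ) = 93.341664
y = r_b·(sin φ − φ·cos φ) = 0.575421

x=93.341664 y=0.575421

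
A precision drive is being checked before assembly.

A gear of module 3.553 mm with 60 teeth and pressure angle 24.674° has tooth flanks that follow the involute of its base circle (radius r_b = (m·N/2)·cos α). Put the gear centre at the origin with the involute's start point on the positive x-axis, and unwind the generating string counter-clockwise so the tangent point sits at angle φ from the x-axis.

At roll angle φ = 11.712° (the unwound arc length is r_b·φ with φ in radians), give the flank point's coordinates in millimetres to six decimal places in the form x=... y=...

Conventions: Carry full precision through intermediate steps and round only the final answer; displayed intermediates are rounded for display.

class = single-mesh tooth geometry [base-circle involute, m = 3.553, 60T]
pitch radius r_p = m·N/2 = 3.553·60/2 = 106.590000
base radius r_b = r_p·cos α = 106.590000·cos 24.674° = 96.858088
roll angle φ = 11.712° = 0.20441296 rad
x = r_b·(cos φ + φ·sin φ) = 98.860590
y = r_b·(sin φ − φ·cos φ) = 0.274615

x=98.860590 y=0.274615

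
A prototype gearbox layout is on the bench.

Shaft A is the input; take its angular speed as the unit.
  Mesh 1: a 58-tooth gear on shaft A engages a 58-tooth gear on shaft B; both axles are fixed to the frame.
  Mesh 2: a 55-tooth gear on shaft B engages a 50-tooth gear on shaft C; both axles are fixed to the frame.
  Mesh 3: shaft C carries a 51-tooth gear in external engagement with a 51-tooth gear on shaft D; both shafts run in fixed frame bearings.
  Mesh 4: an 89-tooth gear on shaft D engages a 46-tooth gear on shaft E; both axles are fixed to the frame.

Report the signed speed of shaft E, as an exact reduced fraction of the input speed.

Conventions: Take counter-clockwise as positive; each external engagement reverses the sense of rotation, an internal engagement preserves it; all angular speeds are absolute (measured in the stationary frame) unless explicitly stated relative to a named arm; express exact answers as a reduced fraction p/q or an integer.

979/460

4-mesh fixed-axis compound train (all bearings frame-fixed)
mesh 1 [58T→58T]: |ω|/ω_in = 1×58/58 = 1, sense flips to −
mesh 2 [55T→50T]: |ω|/ω_in = 1×55/50 = 11/10, sense flips to +
mesh 3 [51T→51T]: |ω|/ω_in = (11/10)×51/51 = 11/10, sense flips to −
mesh 4 [89T→46T]: |ω|/ω_in = (11/10)×89/46 = 979/460, sense flips to +
signed output speed (× input speed) = 979/460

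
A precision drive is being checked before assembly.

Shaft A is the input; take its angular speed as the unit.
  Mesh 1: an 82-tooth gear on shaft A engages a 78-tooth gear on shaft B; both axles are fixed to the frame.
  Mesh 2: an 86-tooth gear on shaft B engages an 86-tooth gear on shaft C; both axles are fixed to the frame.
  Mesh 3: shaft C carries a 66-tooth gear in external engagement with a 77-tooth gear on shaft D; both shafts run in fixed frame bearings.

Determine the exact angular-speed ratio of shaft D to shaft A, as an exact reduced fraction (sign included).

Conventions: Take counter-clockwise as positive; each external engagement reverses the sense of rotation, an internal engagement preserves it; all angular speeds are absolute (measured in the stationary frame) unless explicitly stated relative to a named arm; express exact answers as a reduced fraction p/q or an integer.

class = fixed-axis compound train [3 meshes; 3 ratios multiply, 3 sense flips]
mesh 1 [82T→78T]: running ratio 41/39, sense −
mesh 2 [86T→86T]: running ratio 41/39, sense +
mesh 3 [66T→77T]: running ratio 82/91, sense −
ω_out/ω_in = -82/91

-82/91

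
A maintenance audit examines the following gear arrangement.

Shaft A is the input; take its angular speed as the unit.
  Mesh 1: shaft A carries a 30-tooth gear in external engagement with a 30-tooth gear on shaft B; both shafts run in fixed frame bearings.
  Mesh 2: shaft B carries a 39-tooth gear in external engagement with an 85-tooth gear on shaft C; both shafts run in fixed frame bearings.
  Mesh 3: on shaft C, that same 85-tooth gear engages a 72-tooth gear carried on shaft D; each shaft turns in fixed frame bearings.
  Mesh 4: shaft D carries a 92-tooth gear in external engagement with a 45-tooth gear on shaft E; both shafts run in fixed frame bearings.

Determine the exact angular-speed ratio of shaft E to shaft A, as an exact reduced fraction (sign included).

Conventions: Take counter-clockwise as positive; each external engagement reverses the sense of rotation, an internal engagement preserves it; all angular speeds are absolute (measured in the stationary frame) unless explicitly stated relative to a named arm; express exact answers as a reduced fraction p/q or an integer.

299/270

class = fixed-axis compound train [4 meshes; 4 ratios multiply, 4 sense flips]
mesh 1 [30T→30T]: running ratio 1, sense −
mesh 2 [39T→85T]: running ratio 39/85, sense +
mesh 3 [85T→72T]: running ratio 13/24, sense −
mesh 4 [92T→45T]: running ratio 299/270, sense +
ω_out/ω_in = 299/270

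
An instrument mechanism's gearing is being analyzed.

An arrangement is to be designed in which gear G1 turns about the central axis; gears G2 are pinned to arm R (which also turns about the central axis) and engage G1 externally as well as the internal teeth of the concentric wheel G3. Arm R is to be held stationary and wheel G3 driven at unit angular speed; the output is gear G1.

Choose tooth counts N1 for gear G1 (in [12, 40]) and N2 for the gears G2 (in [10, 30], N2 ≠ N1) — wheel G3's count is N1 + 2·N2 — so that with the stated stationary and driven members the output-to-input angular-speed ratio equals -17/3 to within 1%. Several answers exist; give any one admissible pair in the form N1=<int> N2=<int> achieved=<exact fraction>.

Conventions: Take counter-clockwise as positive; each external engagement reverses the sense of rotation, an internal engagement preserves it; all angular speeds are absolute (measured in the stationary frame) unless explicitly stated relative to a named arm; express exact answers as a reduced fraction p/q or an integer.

N1=12 N2=28 achieved=-17/3

design class (target -17/3): planetary set
Willis with ω_arm = 0: ω_sun/ω_ring = −N3/N1; set equal to -17/3  ⇒  N3/N1 = −(-17/3) = 17/3
N3 = N1 + 2·N2  ⇒  N2/N1 = (N3/N1 − 1)/2 = (17/3 − 1)/2 = 7/3
smallest multiple with N1 ≥ 12 and N2 ≥ 10: k = 4  ⇒  N1 = 4·3 = 12, N2 = 4·7 = 28 (N1 ≤ 40, N2 ≤ 30, N2 ≠ N1 ✓), N3 = 12 + 2·28 = 68
check: −N3/N1 with N1 = 12, N3 = 68 gives -17/3; |achieved − target| = 0 ≤ 17/300 ✓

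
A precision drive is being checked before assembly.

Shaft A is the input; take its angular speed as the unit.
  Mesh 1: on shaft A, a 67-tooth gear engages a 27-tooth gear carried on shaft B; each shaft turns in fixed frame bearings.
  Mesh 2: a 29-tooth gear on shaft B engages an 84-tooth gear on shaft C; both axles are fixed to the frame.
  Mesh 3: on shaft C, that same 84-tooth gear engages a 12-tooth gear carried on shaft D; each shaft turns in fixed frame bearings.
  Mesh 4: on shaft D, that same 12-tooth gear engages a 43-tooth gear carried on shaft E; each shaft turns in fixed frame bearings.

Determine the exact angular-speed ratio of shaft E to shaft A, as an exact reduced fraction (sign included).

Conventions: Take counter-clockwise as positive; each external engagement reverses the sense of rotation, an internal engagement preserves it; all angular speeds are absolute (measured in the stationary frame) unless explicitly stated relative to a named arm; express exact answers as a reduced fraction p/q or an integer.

1943/1161

class = fixed-axis compound train [4 meshes; 4 ratios multiply, 4 sense flips]
mesh 1 [67T→27T]: running ratio 67/27, sense −
mesh 2 [29T→84T]: running ratio 1943/2268, sense +
mesh 3 [84T→12T]: running ratio 1943/324, sense −
mesh 4 [12T→43T]: running ratio 1943/1161, sense +
ω_out/ω_in = 1943/1161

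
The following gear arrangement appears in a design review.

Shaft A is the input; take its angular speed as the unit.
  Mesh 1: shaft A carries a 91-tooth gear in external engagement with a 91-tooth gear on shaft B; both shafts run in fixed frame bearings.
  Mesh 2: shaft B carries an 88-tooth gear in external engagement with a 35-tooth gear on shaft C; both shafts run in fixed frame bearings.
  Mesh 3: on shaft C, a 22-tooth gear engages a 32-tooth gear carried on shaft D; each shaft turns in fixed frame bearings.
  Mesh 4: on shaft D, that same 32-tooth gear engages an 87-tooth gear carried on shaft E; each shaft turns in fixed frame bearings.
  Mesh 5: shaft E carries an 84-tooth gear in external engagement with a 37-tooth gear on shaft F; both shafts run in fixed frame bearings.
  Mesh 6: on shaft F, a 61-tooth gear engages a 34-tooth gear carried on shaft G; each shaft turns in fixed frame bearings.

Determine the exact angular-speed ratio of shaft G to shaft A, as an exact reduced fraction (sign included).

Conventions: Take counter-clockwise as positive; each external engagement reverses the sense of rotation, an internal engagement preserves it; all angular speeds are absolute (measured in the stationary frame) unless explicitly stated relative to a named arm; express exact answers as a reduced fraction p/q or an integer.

236192/91205

class = fixed-axis compound train [6 meshes; 6 ratios multiply, 6 sense flips]
mesh 1 [91T→91T]: running ratio 1, sense −
mesh 2 [88T→35T]: running ratio 88/35, sense +
mesh 3 [22T→32T]: running ratio 121/70, sense −
mesh 4 [32T→87T]: running ratio 1936/3045, sense +
mesh 5 [84T→37T]: running ratio 7744/5365, sense −
mesh 6 [61T→34T]: running ratio 236192/91205, sense +
ω_out/ω_in = 236192/91205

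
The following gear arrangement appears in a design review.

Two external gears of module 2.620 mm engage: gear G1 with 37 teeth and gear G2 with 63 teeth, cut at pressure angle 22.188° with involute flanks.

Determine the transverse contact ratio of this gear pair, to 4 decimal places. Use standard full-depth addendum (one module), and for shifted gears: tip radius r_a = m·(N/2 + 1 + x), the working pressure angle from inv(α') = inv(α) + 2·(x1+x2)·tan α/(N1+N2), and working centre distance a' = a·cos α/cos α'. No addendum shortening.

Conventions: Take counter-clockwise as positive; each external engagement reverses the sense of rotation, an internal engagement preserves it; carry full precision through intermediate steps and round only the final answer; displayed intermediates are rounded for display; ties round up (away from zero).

single-mesh involute tooth geometry (37T engaging 63T at module 2.620)
base radii: r_b1 = 44.880782, r_b2 = 76.418629
tip radii: r_a1 = 51.090000, r_a2 = 85.150000
no profile shift: α' = α, a' = a
action lengths: √(r_a1²−r_b1²) = 24.411135, √(r_a2²−r_b2²) = 37.559495
base pitch p_b = π·m·cos α = 7.621467
CR = (24.411135 + 37.559495 − 131.000000·sin 22.18800°)/7.621467 = 1.639959
contact ratio ≈ 1.6400

1.6400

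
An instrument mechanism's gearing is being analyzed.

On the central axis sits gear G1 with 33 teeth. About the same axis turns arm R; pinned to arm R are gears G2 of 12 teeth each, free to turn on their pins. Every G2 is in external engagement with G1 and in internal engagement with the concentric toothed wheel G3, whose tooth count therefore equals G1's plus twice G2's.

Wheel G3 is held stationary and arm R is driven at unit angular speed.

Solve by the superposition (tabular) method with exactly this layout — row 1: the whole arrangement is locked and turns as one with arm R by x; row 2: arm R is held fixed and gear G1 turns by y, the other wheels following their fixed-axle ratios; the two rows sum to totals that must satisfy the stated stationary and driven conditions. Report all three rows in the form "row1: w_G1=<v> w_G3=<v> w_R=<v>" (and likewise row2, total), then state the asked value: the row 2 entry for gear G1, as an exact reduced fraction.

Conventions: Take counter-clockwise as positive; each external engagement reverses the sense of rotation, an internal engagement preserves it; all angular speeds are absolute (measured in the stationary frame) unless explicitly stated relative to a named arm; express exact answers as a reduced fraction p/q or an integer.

recognized (axles ride arm R): planetary set, 33/12/57 teeth
row 1 (train locked, turned with arm): all members turn x
row 2 (arm held, sun turns y): ω_ring = −(33/57)·y, ω_arm = 0
boundary: total ω_ring = x − (33/57)·y = 0 and total ω_arm = x = 1  ⇒  y = 19/11, x = 1
row 2 ring = −(33/57)·19/11 = -1
totals (row 1 + row 2): sun 1 + 19/11 = 30/11, ring 1 + (-1) = 0, arm 1 + 0 = 1
asked cell (row2, sun) = 19/11

row1: w_G1=1 w_G3=1 w_R=1
row2: w_G1=19/11 w_G3=-1 w_R=0
total: w_G1=30/11 w_G3=0 w_R=1
asked value: 19/11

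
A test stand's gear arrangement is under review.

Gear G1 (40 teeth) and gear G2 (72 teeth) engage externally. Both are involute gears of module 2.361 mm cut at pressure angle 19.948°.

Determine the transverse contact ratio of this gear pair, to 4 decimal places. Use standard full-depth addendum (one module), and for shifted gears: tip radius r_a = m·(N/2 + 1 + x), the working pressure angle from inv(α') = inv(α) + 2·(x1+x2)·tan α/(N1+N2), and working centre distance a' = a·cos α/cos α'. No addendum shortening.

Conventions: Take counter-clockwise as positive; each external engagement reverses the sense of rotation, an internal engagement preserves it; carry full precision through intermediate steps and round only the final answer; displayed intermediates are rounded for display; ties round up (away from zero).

topology: single-mesh involute geometry — m = 2.361, 40T/72T pair
base radii: r_b1 = 44.386925, r_b2 = 79.896465
tip radii: r_a1 = 49.581000, r_a2 = 87.357000
no profile shift: α' = α, a' = a
action lengths: √(r_a1²−r_b1²) = 22.092453, √(r_a2²−r_b2²) = 35.324218
base pitch p_b = π·m·cos α = 6.972282
CR = (22.092453 + 35.324218 − 132.216000·sin 19.94800°)/6.972282 = 1.765407
contact ratio ≈ 1.7654

1.7654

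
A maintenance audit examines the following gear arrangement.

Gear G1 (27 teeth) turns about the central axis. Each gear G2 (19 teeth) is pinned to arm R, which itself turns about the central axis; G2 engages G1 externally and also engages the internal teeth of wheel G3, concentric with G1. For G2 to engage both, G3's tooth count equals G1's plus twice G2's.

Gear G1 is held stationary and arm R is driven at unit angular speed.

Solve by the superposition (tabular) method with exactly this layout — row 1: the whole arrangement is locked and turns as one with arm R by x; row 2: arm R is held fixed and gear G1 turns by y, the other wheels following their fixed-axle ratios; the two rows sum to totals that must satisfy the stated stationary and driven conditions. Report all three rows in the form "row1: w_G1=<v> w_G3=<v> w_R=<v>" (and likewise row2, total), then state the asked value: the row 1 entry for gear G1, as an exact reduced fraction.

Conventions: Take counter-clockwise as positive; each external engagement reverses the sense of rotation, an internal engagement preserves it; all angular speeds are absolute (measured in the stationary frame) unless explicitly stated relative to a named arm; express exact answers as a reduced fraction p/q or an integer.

row1: w_G1=1 w_G3=1 w_R=1
row2: w_G1=-1 w_G3=27/65 w_R=0
total: w_G1=0 w_G3=92/65 w_R=1
asked value: 1

topology: planetary set — G1 27T / G2 19T / G3 65T, arm = carrier (Willis)
row 1: whole set turns with the arm by x
row 2 — arm fixed, fixed-axis ratios: sun y, ring −(27/65)·y, arm 0
boundary: total ω_sun = x + y = 0 and total ω_arm = x = 1  ⇒  y = -1, x = 1
row 2 ring = −(27/65)·(-1) = 27/65
totals (row 1 + row 2): sun 1 + (-1) = 0, ring 1 + 27/65 = 92/65, arm 1 + 0 = 1
asked cell (row1, sun) = 1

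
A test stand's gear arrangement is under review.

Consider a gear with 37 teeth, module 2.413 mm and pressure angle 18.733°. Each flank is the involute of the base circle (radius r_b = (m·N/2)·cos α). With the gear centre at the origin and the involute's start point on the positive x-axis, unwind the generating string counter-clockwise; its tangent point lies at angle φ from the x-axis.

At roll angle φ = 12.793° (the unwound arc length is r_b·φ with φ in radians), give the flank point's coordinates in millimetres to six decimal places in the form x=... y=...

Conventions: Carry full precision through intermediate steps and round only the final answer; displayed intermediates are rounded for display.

class = single-mesh tooth geometry [base-circle involute, m = 2.413, 37T]
pitch radius r_p = m·N/2 = 2.413·37/2 = 44.640500
base radius r_b = r_p·cos α = 44.640500·cos 18.733° = 42.275690
roll angle φ = 12.793° = 0.22327997 rad
x = r_b·(cos φ + φ·sin φ) = 43.316397
y = r_b·(sin φ − φ·cos φ) = 0.156082

x=43.316397 y=0.156082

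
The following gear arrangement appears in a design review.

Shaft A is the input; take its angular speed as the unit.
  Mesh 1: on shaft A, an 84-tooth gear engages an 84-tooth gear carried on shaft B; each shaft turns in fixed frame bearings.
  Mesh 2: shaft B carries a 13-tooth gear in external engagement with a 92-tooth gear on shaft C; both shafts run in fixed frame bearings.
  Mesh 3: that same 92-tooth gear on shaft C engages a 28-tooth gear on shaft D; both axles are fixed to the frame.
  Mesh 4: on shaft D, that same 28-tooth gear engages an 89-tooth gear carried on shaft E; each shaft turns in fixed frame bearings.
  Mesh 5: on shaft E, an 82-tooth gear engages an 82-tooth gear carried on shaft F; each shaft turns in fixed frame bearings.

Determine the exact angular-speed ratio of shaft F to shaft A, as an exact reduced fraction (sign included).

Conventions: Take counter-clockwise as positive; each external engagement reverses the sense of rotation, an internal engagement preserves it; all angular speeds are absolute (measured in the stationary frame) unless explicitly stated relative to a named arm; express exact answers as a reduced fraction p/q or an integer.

-13/89

class = fixed-axis compound train [5 meshes; 5 ratios multiply, 5 sense flips]
mesh 1 [84T→84T]: running ratio 1, sense −
mesh 2 [13T→92T]: running ratio 13/92, sense +
mesh 3 [92T→28T]: running ratio 13/28, sense −
mesh 4 [28T→89T]: running ratio 13/89, sense +
mesh 5 [82T→82T]: running ratio 13/89, sense −
ω_out/ω_in = -13/89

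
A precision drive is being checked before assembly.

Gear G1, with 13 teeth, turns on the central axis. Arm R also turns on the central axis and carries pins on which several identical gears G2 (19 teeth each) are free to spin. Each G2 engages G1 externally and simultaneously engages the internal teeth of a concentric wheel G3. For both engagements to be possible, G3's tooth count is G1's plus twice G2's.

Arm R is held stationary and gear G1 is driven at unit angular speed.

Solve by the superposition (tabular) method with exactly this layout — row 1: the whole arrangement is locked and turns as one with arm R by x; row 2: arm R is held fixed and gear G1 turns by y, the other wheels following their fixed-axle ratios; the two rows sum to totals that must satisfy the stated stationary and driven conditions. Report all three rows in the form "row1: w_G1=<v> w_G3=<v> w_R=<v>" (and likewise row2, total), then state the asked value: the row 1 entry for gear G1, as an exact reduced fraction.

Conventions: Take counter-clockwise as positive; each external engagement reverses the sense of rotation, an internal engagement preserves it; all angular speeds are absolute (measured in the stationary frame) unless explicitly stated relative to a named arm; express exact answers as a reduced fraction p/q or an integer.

recognized (axles ride arm R): planetary set, 13/19/51 teeth
row 1 (train locked, turned with arm): all members turn x
row 2 — arm fixed, fixed-axis ratios: sun y, ring −(13/51)·y, arm 0
boundary: total ω_arm = x = 0 and total ω_sun = x + y = 1  ⇒  y = 1, x = 0
row 2 ring = −(13/51)·1 = -13/51
totals (row 1 + row 2): sun 0 + 1 = 1, ring 0 + (-13/51) = -13/51, arm 0 + 0 = 0
asked cell (row1, sun) = 0

row1: w_G1=0 w_G3=0 w_R=0
row2: w_G1=1 w_G3=-13/51 w_R=0
total: w_G1=1 w_G3=-13/51 w_R=0
asked value: 0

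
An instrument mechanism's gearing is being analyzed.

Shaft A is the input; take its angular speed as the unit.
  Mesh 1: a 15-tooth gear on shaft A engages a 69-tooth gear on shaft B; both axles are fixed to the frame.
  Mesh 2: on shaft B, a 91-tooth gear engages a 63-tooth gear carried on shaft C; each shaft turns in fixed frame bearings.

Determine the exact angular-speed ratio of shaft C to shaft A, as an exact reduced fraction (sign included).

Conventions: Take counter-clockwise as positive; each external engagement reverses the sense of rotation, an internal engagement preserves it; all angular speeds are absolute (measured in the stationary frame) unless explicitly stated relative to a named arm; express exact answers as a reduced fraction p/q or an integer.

65/207

class = fixed-axis compound train [2 meshes; 2 ratios multiply, 2 sense flips]
mesh 1 [15T→69T]: running ratio 5/23, sense −
mesh 2 [91T→63T]: running ratio 65/207, sense +
ω_out/ω_in = 65/207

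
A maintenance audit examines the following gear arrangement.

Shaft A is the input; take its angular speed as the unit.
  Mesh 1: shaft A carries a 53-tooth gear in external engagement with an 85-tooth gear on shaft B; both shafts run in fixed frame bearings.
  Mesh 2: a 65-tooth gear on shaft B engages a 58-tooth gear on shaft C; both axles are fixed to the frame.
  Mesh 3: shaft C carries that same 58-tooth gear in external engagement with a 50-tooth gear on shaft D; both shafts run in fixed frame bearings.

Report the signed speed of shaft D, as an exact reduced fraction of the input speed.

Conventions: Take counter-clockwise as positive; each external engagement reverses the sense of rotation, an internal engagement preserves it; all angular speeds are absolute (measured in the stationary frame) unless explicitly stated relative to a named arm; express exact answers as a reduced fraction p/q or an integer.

-689/850

3-mesh fixed-axis compound train (all bearings frame-fixed)
mesh 1 [53T→85T]: |ω|/ω_in = 1×53/85 = 53/85, sense flips to −
mesh 2 [65T→58T]: |ω|/ω_in = (53/85)×65/58 = 689/986, sense flips to +
mesh 3 [58T→50T]: |ω|/ω_in = (689/986)×58/50 = 689/850, sense flips to −
signed output speed (× input speed) = -689/850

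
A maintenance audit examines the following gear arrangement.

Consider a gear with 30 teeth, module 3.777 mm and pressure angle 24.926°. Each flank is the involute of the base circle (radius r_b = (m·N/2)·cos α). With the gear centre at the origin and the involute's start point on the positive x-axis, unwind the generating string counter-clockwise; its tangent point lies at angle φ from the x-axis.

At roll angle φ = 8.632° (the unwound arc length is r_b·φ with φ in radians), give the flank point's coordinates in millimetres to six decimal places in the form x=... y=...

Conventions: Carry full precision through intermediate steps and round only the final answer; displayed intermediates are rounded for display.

x=51.957517 y=0.058430

recognized (one wheel, involute flank): single-mesh tooth geometry, m = 3.777, N = 30
pitch radius r_p = m·N/2 = 3.777·30/2 = 56.655000
base radius r_b = r_p·cos α = 56.655000·cos 24.926° = 51.377749
roll angle φ = 8.632° = 0.15065682 rad
x = r_b·(cos φ + φ·sin φ) = 51.957517
y = r_b·(sin φ − φ·cos φ) = 0.058430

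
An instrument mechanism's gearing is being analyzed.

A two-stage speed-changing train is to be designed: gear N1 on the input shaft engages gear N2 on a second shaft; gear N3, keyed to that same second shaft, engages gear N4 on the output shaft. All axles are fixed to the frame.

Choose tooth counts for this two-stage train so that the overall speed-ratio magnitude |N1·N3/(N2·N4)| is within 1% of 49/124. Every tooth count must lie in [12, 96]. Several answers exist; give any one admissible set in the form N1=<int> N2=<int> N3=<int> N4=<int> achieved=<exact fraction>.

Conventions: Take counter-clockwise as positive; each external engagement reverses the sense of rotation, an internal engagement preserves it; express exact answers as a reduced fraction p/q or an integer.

class = fixed-axis compound train [2-stage, 49/124 wanted]
target = 49/124 in lowest terms: an exact hit needs N1·N3 = k·49 and N2·N4 = k·124 for one integer k, every count in [12, 96]; additionally prefer no 1:1 stage (N1 ≠ N2, N3 ≠ N4)
k = 1…3: no 1:1-free in-range split of k·49 and k·124 into factor pairs; take k = 4
k = 4: N1·N3 = 196 = 14·14, N2·N4 = 496 = 16·31
achieved = 14·14/(16·31) = 49/124; |achieved − target| = 0 ≤ 49/12400 ✓

N1=14 N2=16 N3=14 N4=31 achieved=49/124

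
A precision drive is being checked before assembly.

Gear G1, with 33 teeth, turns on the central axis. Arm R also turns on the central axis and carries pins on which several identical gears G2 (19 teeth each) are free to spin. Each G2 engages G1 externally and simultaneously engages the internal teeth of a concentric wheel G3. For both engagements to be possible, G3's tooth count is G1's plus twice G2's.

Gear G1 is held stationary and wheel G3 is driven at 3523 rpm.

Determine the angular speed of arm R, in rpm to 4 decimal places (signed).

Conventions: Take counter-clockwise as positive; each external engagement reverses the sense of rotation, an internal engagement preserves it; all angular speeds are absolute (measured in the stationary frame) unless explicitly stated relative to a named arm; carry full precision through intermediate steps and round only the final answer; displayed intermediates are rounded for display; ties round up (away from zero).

+2405.1250 rpm

recognized (axles ride arm R): planetary set, 33/19/71 teeth
normalise by the input: solve with ω_ring = 1, then scale by 3523 rpm
ring teeth: 33 + 2·19 = 71
33(ω_sun−ω_arm) = −71(ω_ring−ω_arm),  ω_sun = 0, ω_ring = 1
33(0−ω_arm) = −71(1−ω_arm)  ⇒  104·ω_arm = 71  ⇒  ω_arm = 71/104
scale: ω_arm = 71/104 × 3523 rpm = +2405.1250 rpm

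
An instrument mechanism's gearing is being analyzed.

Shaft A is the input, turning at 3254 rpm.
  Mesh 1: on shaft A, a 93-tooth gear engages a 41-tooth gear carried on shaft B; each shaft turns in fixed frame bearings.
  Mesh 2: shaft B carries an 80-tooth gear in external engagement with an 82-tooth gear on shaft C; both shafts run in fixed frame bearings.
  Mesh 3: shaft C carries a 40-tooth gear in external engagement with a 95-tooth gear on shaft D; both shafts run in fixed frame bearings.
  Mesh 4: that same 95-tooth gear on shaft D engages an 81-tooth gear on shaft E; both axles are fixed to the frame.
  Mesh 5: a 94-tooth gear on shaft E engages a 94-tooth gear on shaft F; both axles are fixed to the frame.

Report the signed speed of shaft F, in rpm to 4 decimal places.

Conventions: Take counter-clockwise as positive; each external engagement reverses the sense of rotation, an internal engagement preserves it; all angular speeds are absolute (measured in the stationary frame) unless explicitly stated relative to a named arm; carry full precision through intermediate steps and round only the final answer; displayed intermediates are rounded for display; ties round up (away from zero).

-3556.0491 rpm

5-mesh fixed-axis compound train (all bearings frame-fixed)
mesh 1 [93T→41T]: ω = 3254.0000×93/41 = 7381.0244 rpm, sense flips to −
mesh 2 [80T→82T]: ω = 7381.0244×80/82 = 7200.9994 rpm, sense flips to +
mesh 3 [40T→95T]: ω = 7200.9994×40/95 = 3031.9997 rpm, sense flips to −
mesh 4 [95T→81T]: ω = 3031.9997×95/81 = 3556.0491 rpm, sense flips to +
mesh 5 [94T→94T]: ω = 3556.0491×94/94 = 3556.0491 rpm, sense flips to −
signed output speed = -3556.0491 rpm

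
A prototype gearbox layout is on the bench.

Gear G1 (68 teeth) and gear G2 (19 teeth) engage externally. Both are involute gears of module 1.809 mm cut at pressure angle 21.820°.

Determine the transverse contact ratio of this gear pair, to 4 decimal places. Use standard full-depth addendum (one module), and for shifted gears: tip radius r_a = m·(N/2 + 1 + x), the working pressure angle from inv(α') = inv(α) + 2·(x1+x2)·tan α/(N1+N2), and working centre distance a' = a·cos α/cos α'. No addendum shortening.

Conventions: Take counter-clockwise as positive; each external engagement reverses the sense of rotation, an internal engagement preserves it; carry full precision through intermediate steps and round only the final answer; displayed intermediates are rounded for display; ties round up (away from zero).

recognized (one external pair, fixed centres): single-mesh tooth geometry, m = 1.809, N1 = 68, N2 = 19
base radii: r_b1 = 57.099473, r_b2 = 15.954264
tip radii: r_a1 = 63.315000, r_a2 = 18.994500
no profile shift: α' = α, a' = a
action lengths: √(r_a1²−r_b1²) = 27.357621, √(r_a2²−r_b2²) = 10.307884
base pitch p_b = π·m·cos α = 5.275979
CR = (27.357621 + 10.307884 − 78.691500·sin 21.82000°)/5.275979 = 1.595251
contact ratio ≈ 1.5953

1.5953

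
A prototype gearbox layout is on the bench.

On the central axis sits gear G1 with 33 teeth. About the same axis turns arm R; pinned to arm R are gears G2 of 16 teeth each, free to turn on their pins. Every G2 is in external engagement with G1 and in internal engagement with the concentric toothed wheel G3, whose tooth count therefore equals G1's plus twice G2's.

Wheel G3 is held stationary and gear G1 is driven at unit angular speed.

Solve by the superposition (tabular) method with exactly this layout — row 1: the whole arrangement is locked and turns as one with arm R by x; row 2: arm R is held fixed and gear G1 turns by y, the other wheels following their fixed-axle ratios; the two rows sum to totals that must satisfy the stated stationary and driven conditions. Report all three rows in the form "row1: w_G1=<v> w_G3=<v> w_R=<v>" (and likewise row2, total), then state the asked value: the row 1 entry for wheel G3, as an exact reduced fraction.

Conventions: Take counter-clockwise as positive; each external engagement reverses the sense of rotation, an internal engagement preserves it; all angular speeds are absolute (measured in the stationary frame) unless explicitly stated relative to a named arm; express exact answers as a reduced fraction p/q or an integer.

row1: w_G1=33/98 w_G3=33/98 w_R=33/98
row2: w_G1=65/98 w_G3=-33/98 w_R=0
total: w_G1=1 w_G3=0 w_R=33/98
asked value: 33/98

recognized (axles ride arm R): planetary set, 33/16/65 teeth
row 1 — lock + rotate with arm: ω_sun = ω_ring = ω_arm = x
superposition row 2 [arm held]: sun y, ring −(33/65)·y, arm 0
boundary: total ω_ring = x − (33/65)·y = 0 and total ω_sun = x + y = 1  ⇒  y = 65/98, x = 33/98
row 2 ring = −(33/65)·65/98 = -33/98
totals (row 1 + row 2): sun 33/98 + 65/98 = 1, ring 33/98 + (-33/98) = 0, arm 33/98 + 0 = 33/98
asked cell (row1, ring) = 33/98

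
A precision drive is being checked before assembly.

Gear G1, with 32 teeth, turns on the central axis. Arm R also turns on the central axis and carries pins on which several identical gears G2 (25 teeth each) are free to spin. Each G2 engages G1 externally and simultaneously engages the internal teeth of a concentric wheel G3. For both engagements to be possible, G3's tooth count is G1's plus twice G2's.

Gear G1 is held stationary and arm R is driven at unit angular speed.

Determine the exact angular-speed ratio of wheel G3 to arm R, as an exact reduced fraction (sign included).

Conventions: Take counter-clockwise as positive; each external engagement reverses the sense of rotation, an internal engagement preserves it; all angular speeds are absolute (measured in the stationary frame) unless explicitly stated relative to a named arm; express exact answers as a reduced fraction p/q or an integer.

class = planetary set [G3 = 32+2·25 = 82; Willis about the carrier]
ring teeth: 32 + 2·25 = 82
32(ω_sun−ω_arm) = −82(ω_ring−ω_arm),  ω_sun = 0, ω_arm = 1
ω_ring = 1 − (32/82)(0−1) = 57/41
ω_out/ω_in = 57/41

57/41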